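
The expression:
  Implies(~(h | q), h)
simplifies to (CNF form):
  h | q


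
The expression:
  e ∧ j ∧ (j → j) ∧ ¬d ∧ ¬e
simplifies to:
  False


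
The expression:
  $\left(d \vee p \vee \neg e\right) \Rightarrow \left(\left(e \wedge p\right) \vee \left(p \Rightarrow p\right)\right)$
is always true.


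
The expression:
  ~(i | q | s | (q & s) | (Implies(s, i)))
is never true.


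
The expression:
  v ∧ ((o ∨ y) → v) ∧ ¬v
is never true.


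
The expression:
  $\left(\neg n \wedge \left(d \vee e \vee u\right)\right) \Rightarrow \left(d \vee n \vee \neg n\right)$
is always true.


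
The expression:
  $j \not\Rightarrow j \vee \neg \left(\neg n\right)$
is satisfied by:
  {n: True}


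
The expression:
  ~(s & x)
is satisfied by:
  {s: False, x: False}
  {x: True, s: False}
  {s: True, x: False}


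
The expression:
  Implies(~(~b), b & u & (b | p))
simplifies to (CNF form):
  u | ~b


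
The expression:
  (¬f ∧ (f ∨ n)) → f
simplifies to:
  f ∨ ¬n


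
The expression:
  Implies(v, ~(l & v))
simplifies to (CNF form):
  ~l | ~v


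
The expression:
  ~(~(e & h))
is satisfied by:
  {h: True, e: True}


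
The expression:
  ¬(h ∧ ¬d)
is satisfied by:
  {d: True, h: False}
  {h: False, d: False}
  {h: True, d: True}


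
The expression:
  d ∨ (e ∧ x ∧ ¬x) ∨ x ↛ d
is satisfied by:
  {x: True, d: True}
  {x: True, d: False}
  {d: True, x: False}


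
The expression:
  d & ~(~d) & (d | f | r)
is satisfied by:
  {d: True}


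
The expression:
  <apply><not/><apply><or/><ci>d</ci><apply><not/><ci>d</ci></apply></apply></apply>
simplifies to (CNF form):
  <false/>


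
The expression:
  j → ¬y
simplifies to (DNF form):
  ¬j ∨ ¬y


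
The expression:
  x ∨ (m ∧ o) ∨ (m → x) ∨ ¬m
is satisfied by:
  {x: True, o: True, m: False}
  {x: True, m: False, o: False}
  {o: True, m: False, x: False}
  {o: False, m: False, x: False}
  {x: True, o: True, m: True}
  {x: True, m: True, o: False}
  {o: True, m: True, x: False}


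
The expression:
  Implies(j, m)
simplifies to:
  m | ~j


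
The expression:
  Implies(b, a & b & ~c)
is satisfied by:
  {a: True, c: False, b: False}
  {c: False, b: False, a: False}
  {a: True, c: True, b: False}
  {c: True, a: False, b: False}
  {b: True, a: True, c: False}


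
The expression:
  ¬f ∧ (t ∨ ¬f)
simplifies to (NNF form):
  ¬f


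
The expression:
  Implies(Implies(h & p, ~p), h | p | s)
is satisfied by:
  {s: True, p: True, h: True}
  {s: True, p: True, h: False}
  {s: True, h: True, p: False}
  {s: True, h: False, p: False}
  {p: True, h: True, s: False}
  {p: True, h: False, s: False}
  {h: True, p: False, s: False}


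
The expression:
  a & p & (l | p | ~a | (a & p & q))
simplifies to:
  a & p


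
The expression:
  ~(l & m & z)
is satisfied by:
  {l: False, m: False, z: False}
  {z: True, l: False, m: False}
  {m: True, l: False, z: False}
  {z: True, m: True, l: False}
  {l: True, z: False, m: False}
  {z: True, l: True, m: False}
  {m: True, l: True, z: False}


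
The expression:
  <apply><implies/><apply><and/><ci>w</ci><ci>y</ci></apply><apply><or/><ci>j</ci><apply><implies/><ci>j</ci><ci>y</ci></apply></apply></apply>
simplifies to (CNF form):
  <true/>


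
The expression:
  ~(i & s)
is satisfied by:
  {s: False, i: False}
  {i: True, s: False}
  {s: True, i: False}


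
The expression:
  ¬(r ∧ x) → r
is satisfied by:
  {r: True}


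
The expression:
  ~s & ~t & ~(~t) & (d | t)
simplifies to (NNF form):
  False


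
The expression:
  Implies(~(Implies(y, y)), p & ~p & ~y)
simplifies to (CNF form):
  True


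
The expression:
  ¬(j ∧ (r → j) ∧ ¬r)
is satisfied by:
  {r: True, j: False}
  {j: False, r: False}
  {j: True, r: True}


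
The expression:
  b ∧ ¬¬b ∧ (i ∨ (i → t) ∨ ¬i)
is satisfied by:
  {b: True}


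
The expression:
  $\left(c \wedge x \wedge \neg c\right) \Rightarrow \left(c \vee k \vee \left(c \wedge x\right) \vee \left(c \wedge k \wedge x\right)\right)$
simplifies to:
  $\text{True}$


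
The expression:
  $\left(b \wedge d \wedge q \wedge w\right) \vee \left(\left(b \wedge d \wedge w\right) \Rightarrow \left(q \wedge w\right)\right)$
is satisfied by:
  {q: True, w: False, d: False, b: False}
  {q: False, w: False, d: False, b: False}
  {q: True, b: True, w: False, d: False}
  {b: True, q: False, w: False, d: False}
  {q: True, d: True, b: False, w: False}
  {d: True, b: False, w: False, q: False}
  {q: True, b: True, d: True, w: False}
  {b: True, d: True, q: False, w: False}
  {q: True, w: True, b: False, d: False}
  {w: True, b: False, d: False, q: False}
  {q: True, b: True, w: True, d: False}
  {b: True, w: True, q: False, d: False}
  {q: True, d: True, w: True, b: False}
  {d: True, w: True, b: False, q: False}
  {q: True, b: True, d: True, w: True}


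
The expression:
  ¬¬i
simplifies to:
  i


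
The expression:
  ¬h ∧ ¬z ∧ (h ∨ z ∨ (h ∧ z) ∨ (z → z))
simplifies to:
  ¬h ∧ ¬z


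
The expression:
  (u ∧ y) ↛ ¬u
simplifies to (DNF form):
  u ∧ y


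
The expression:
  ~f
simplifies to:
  ~f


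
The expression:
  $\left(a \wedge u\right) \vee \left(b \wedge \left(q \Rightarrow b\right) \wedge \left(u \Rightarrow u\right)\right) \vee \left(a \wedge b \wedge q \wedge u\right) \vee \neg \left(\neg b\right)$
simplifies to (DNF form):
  $b \vee \left(a \wedge u\right)$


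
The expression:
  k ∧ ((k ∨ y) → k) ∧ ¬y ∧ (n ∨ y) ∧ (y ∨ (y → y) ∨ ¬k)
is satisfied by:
  {n: True, k: True, y: False}


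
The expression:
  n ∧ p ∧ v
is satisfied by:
  {p: True, n: True, v: True}


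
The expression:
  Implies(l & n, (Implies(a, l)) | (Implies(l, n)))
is always true.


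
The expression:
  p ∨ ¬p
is always true.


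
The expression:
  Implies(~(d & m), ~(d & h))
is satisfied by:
  {m: True, h: False, d: False}
  {h: False, d: False, m: False}
  {d: True, m: True, h: False}
  {d: True, h: False, m: False}
  {m: True, h: True, d: False}
  {h: True, m: False, d: False}
  {d: True, h: True, m: True}


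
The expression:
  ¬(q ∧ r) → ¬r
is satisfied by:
  {q: True, r: False}
  {r: False, q: False}
  {r: True, q: True}


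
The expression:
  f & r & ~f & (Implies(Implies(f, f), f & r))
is never true.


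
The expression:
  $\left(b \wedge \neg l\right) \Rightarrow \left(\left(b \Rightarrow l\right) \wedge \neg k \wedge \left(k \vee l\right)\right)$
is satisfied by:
  {l: True, b: False}
  {b: False, l: False}
  {b: True, l: True}


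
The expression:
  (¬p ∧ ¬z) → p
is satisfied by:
  {z: True, p: True}
  {z: True, p: False}
  {p: True, z: False}


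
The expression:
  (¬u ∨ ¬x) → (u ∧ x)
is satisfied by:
  {u: True, x: True}


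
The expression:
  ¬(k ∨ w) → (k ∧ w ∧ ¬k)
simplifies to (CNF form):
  k ∨ w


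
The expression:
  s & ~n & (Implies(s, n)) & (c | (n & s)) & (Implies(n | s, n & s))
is never true.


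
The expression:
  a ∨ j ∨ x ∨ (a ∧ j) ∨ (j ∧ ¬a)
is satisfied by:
  {a: True, x: True, j: True}
  {a: True, x: True, j: False}
  {a: True, j: True, x: False}
  {a: True, j: False, x: False}
  {x: True, j: True, a: False}
  {x: True, j: False, a: False}
  {j: True, x: False, a: False}


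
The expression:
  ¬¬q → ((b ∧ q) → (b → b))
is always true.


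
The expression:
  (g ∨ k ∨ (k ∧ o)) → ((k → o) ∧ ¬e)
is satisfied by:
  {o: True, g: False, k: False, e: False}
  {e: False, g: False, o: False, k: False}
  {o: True, g: True, e: False, k: False}
  {g: True, e: False, o: False, k: False}
  {e: True, o: True, g: False, k: False}
  {e: True, g: False, o: False, k: False}
  {k: True, o: True, e: False, g: False}
  {k: True, o: True, g: True, e: False}


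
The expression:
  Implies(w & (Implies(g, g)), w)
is always true.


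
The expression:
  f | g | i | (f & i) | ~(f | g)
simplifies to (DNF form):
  True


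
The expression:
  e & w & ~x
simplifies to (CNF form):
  e & w & ~x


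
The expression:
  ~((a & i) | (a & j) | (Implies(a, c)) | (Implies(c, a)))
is never true.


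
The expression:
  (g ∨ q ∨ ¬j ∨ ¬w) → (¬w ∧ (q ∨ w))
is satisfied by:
  {q: True, j: True, w: False, g: False}
  {q: True, w: False, j: False, g: False}
  {q: True, g: True, j: True, w: False}
  {q: True, g: True, w: False, j: False}
  {j: True, w: True, g: False, q: False}


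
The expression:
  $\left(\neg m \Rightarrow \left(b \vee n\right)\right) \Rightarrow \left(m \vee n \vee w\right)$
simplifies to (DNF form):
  $m \vee n \vee w \vee \neg b$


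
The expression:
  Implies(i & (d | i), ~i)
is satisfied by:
  {i: False}


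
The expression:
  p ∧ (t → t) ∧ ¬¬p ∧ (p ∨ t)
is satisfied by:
  {p: True}


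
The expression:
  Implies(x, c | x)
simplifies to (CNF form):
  True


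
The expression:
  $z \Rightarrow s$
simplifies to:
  $s \vee \neg z$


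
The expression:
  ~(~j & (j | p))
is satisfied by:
  {j: True, p: False}
  {p: False, j: False}
  {p: True, j: True}


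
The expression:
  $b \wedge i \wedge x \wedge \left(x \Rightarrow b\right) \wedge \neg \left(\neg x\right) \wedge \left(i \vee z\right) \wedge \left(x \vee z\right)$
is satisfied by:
  {i: True, b: True, x: True}


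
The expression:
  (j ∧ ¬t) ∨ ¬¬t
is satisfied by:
  {t: True, j: True}
  {t: True, j: False}
  {j: True, t: False}


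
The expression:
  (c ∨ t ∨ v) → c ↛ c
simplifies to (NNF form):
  ¬c ∧ ¬t ∧ ¬v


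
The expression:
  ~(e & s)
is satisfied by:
  {s: False, e: False}
  {e: True, s: False}
  {s: True, e: False}


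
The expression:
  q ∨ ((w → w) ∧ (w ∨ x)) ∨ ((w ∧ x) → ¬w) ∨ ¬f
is always true.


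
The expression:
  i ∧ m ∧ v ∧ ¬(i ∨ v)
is never true.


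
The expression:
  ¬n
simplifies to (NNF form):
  ¬n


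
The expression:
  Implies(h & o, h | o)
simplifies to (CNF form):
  True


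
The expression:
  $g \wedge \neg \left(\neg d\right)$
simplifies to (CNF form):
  $d \wedge g$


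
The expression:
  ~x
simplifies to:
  ~x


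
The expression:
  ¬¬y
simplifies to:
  y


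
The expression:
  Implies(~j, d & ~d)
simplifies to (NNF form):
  j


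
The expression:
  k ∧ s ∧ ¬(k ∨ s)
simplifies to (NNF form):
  False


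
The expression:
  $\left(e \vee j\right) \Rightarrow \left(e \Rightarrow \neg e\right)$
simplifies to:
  $\neg e$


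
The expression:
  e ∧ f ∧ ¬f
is never true.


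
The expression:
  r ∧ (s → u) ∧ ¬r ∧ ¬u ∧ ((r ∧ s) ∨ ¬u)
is never true.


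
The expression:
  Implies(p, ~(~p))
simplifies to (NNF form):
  True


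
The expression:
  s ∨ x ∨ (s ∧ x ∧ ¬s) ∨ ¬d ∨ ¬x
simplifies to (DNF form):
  True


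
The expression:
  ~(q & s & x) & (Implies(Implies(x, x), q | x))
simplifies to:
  (q & ~x) | (x & ~q) | (x & ~s)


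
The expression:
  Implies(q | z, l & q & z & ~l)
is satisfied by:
  {q: False, z: False}


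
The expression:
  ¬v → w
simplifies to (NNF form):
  v ∨ w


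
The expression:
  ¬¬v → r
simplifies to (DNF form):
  r ∨ ¬v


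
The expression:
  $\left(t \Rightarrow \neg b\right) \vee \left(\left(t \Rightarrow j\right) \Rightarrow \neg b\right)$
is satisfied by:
  {t: False, b: False, j: False}
  {j: True, t: False, b: False}
  {b: True, t: False, j: False}
  {j: True, b: True, t: False}
  {t: True, j: False, b: False}
  {j: True, t: True, b: False}
  {b: True, t: True, j: False}


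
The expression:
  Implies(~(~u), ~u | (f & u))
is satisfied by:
  {f: True, u: False}
  {u: False, f: False}
  {u: True, f: True}


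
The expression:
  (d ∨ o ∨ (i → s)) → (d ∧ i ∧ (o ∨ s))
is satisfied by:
  {d: True, s: True, i: True, o: False}
  {d: True, i: True, o: True, s: False}
  {d: True, s: True, i: True, o: True}
  {i: True, s: False, o: False, d: False}


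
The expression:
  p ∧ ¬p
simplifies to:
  False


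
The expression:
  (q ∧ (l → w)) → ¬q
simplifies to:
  (l ∧ ¬w) ∨ ¬q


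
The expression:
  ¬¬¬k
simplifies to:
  ¬k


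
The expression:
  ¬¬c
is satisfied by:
  {c: True}


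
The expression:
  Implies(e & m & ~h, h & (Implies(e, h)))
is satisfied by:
  {h: True, m: False, e: False}
  {m: False, e: False, h: False}
  {h: True, e: True, m: False}
  {e: True, m: False, h: False}
  {h: True, m: True, e: False}
  {m: True, h: False, e: False}
  {h: True, e: True, m: True}


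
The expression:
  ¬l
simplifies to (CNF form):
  ¬l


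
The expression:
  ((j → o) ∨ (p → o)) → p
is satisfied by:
  {p: True}


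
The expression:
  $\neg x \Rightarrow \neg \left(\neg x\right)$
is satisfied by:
  {x: True}


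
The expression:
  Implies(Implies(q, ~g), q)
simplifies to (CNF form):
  q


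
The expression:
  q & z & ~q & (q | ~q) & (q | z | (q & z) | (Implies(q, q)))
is never true.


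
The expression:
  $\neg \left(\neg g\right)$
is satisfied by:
  {g: True}


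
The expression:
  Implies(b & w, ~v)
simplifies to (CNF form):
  ~b | ~v | ~w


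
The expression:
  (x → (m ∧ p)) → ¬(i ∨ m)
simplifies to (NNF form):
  (x ∧ ¬m) ∨ (x ∧ ¬p) ∨ (¬i ∧ ¬m)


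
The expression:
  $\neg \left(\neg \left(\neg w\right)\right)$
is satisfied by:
  {w: False}


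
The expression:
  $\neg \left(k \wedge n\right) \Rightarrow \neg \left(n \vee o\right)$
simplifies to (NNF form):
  $\left(k \wedge n\right) \vee \left(\neg n \wedge \neg o\right)$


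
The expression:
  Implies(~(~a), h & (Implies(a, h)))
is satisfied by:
  {h: True, a: False}
  {a: False, h: False}
  {a: True, h: True}


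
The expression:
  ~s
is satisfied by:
  {s: False}


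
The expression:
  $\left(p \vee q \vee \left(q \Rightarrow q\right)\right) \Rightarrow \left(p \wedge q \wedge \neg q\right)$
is never true.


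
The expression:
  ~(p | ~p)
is never true.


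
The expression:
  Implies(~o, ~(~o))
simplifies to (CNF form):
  o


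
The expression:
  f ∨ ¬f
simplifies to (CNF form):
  True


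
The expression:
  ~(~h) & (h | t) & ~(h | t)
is never true.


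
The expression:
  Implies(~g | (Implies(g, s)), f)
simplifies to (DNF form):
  f | (g & ~s)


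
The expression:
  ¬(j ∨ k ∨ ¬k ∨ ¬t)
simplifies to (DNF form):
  False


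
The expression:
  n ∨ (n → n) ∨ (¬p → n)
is always true.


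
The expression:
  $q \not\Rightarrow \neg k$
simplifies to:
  $k \wedge q$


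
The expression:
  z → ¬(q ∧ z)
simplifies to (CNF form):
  ¬q ∨ ¬z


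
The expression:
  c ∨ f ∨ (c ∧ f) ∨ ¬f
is always true.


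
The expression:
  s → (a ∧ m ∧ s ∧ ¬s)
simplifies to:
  ¬s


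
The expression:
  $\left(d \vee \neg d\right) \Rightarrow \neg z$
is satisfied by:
  {z: False}


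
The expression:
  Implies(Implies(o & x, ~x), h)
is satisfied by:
  {x: True, h: True, o: True}
  {x: True, h: True, o: False}
  {h: True, o: True, x: False}
  {h: True, o: False, x: False}
  {x: True, o: True, h: False}


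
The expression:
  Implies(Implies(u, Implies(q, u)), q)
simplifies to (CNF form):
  q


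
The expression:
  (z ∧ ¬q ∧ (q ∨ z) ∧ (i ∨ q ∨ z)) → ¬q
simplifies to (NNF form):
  True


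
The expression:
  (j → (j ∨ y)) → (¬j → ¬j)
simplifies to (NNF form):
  True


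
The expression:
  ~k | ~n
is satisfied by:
  {k: False, n: False}
  {n: True, k: False}
  {k: True, n: False}


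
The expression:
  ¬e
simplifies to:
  ¬e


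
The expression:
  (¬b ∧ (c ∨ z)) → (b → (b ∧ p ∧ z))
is always true.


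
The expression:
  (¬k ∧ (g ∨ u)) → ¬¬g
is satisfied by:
  {k: True, g: True, u: False}
  {k: True, u: False, g: False}
  {g: True, u: False, k: False}
  {g: False, u: False, k: False}
  {k: True, g: True, u: True}
  {k: True, u: True, g: False}
  {g: True, u: True, k: False}


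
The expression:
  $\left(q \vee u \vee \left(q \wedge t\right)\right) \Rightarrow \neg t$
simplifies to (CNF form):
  $\left(\neg q \vee \neg t\right) \wedge \left(\neg t \vee \neg u\right)$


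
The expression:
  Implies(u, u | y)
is always true.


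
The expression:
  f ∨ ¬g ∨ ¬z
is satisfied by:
  {f: True, z: False, g: False}
  {f: False, z: False, g: False}
  {g: True, f: True, z: False}
  {g: True, f: False, z: False}
  {z: True, f: True, g: False}
  {z: True, f: False, g: False}
  {z: True, g: True, f: True}


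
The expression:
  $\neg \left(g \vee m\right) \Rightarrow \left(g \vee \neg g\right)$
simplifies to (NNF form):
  $\text{True}$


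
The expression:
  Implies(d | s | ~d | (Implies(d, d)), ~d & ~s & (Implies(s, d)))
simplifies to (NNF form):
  ~d & ~s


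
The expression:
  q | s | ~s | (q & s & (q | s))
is always true.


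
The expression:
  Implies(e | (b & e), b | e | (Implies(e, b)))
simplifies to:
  True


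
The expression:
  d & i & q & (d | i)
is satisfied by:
  {i: True, d: True, q: True}


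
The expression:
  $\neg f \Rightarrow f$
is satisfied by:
  {f: True}


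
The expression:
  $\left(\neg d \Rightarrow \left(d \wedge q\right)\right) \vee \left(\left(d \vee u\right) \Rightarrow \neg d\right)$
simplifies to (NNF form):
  $\text{True}$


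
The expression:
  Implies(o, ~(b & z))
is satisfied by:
  {o: False, z: False, b: False}
  {b: True, o: False, z: False}
  {z: True, o: False, b: False}
  {b: True, z: True, o: False}
  {o: True, b: False, z: False}
  {b: True, o: True, z: False}
  {z: True, o: True, b: False}


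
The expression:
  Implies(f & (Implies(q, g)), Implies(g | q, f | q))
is always true.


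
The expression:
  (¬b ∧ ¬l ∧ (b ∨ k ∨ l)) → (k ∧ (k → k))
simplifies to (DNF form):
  True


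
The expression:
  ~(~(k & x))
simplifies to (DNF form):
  k & x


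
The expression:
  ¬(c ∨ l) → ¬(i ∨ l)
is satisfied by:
  {l: True, c: True, i: False}
  {l: True, c: False, i: False}
  {c: True, l: False, i: False}
  {l: False, c: False, i: False}
  {i: True, l: True, c: True}
  {i: True, l: True, c: False}
  {i: True, c: True, l: False}


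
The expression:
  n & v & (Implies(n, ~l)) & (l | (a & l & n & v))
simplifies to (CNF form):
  False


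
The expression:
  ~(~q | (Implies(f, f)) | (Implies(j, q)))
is never true.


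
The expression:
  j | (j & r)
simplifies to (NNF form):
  j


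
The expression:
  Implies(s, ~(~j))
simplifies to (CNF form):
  j | ~s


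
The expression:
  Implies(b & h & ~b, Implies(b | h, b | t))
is always true.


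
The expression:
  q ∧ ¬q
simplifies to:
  False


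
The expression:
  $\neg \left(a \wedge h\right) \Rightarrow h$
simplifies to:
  $h$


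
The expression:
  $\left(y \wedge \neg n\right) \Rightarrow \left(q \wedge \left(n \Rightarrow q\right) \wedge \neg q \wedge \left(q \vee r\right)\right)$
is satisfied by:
  {n: True, y: False}
  {y: False, n: False}
  {y: True, n: True}


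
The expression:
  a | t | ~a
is always true.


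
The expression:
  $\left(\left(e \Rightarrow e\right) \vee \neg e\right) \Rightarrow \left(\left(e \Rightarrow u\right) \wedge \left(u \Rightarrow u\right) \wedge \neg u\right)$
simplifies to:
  $\neg e \wedge \neg u$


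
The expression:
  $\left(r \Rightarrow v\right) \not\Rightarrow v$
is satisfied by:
  {v: False, r: False}


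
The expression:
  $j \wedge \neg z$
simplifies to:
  $j \wedge \neg z$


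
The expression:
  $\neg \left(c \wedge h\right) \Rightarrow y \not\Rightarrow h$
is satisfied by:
  {c: True, y: True, h: False}
  {y: True, h: False, c: False}
  {c: True, h: True, y: True}
  {c: True, h: True, y: False}


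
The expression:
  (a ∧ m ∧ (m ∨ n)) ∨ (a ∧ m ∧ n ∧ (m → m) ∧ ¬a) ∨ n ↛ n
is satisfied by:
  {a: True, m: True}


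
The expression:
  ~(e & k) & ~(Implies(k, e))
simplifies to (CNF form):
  k & ~e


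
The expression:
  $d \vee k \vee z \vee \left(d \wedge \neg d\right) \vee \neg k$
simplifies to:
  $\text{True}$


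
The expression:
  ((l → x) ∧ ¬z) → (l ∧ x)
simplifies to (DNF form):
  l ∨ z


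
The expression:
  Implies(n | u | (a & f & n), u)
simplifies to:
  u | ~n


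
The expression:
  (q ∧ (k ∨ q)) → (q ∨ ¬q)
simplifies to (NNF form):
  True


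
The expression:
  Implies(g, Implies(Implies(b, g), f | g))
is always true.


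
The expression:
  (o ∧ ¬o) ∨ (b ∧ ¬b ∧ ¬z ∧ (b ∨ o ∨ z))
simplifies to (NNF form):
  False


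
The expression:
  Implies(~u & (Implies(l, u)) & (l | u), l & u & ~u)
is always true.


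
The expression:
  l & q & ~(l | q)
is never true.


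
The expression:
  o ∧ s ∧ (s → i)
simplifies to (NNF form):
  i ∧ o ∧ s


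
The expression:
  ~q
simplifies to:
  ~q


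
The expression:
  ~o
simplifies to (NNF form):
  ~o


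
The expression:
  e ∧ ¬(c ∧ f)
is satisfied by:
  {e: True, c: False, f: False}
  {f: True, e: True, c: False}
  {c: True, e: True, f: False}


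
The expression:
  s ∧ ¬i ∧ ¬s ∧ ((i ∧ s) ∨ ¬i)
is never true.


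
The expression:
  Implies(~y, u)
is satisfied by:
  {y: True, u: True}
  {y: True, u: False}
  {u: True, y: False}


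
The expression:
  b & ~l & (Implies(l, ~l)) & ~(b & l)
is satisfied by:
  {b: True, l: False}


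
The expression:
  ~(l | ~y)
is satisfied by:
  {y: True, l: False}


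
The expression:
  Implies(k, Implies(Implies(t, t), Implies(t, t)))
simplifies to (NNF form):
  True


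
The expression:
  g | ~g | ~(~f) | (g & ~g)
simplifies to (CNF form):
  True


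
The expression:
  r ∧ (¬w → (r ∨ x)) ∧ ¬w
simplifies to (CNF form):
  r ∧ ¬w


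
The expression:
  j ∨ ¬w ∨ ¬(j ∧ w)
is always true.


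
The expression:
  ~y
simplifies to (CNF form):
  ~y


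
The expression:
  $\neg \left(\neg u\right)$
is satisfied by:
  {u: True}


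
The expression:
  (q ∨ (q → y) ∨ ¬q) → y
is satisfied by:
  {y: True}


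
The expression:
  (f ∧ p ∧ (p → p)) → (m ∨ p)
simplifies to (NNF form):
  True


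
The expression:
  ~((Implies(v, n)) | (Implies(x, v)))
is never true.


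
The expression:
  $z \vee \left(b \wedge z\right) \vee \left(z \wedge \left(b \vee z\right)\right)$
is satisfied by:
  {z: True}


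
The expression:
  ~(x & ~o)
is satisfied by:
  {o: True, x: False}
  {x: False, o: False}
  {x: True, o: True}


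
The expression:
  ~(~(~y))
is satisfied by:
  {y: False}


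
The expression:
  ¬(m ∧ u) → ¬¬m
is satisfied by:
  {m: True}


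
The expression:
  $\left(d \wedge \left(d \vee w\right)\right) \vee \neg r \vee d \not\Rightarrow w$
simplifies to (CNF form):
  $d \vee \neg r$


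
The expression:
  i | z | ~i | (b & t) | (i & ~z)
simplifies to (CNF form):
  True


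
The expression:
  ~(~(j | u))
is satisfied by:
  {u: True, j: True}
  {u: True, j: False}
  {j: True, u: False}


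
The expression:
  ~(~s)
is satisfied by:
  {s: True}


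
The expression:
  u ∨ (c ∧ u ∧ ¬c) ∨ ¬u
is always true.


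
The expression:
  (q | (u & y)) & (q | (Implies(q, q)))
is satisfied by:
  {q: True, u: True, y: True}
  {q: True, u: True, y: False}
  {q: True, y: True, u: False}
  {q: True, y: False, u: False}
  {u: True, y: True, q: False}


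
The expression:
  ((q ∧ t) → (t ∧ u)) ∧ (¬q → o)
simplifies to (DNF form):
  (o ∧ ¬q) ∨ (q ∧ u) ∨ (q ∧ ¬t)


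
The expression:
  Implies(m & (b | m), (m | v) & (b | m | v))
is always true.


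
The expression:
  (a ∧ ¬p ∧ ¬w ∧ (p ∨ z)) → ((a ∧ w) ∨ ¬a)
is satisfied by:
  {p: True, w: True, z: False, a: False}
  {p: True, w: False, z: False, a: False}
  {w: True, p: False, z: False, a: False}
  {p: False, w: False, z: False, a: False}
  {a: True, p: True, w: True, z: False}
  {a: True, p: True, w: False, z: False}
  {a: True, w: True, p: False, z: False}
  {a: True, w: False, p: False, z: False}
  {p: True, z: True, w: True, a: False}
  {p: True, z: True, w: False, a: False}
  {z: True, w: True, p: False, a: False}
  {z: True, p: False, w: False, a: False}
  {a: True, z: True, p: True, w: True}
  {a: True, z: True, p: True, w: False}
  {a: True, z: True, w: True, p: False}


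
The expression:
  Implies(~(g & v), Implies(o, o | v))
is always true.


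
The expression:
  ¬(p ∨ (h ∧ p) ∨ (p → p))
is never true.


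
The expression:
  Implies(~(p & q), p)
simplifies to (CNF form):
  p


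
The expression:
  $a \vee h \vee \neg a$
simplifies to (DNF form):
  $\text{True}$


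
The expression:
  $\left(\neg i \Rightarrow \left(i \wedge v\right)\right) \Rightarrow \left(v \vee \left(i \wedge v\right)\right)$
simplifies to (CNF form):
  $v \vee \neg i$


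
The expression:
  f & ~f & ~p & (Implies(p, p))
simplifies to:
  False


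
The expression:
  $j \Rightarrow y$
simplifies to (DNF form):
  $y \vee \neg j$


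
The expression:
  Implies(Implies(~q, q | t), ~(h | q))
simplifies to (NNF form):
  ~q & (~h | ~t)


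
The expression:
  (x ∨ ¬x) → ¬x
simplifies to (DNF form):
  ¬x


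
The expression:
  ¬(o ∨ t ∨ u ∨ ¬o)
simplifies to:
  False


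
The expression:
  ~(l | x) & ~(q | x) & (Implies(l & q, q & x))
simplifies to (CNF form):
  ~l & ~q & ~x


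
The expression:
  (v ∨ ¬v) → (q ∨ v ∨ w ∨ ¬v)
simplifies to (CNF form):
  True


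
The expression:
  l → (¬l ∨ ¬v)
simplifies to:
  ¬l ∨ ¬v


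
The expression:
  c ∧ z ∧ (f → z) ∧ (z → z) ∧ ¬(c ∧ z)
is never true.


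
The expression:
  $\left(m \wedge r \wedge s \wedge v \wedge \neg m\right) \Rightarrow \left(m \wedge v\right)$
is always true.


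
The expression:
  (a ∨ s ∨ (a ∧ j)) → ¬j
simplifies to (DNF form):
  (¬a ∧ ¬s) ∨ ¬j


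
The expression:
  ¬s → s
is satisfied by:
  {s: True}


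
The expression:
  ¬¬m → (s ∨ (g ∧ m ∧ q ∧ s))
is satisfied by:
  {s: True, m: False}
  {m: False, s: False}
  {m: True, s: True}


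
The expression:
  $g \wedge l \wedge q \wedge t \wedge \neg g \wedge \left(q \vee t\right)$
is never true.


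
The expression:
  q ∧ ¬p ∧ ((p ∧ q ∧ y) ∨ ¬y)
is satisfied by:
  {q: True, y: False, p: False}


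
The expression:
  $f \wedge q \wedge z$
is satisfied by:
  {z: True, f: True, q: True}


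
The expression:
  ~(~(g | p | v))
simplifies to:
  g | p | v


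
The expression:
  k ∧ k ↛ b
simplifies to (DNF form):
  k ∧ ¬b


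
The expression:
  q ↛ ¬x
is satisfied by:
  {x: True, q: True}


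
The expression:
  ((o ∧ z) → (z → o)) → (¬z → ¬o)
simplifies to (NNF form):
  z ∨ ¬o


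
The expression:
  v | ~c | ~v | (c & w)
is always true.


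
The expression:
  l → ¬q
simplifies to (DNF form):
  ¬l ∨ ¬q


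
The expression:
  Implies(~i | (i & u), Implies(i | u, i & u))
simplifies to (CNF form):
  i | ~u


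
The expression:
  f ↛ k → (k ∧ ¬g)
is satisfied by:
  {k: True, f: False}
  {f: False, k: False}
  {f: True, k: True}


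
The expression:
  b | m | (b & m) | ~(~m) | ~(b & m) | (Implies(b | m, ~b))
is always true.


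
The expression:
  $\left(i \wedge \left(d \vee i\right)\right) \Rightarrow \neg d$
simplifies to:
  $\neg d \vee \neg i$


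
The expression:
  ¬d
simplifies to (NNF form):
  ¬d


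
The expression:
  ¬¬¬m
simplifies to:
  ¬m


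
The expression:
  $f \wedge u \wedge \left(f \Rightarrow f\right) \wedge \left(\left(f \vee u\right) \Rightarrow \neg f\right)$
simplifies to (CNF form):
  $\text{False}$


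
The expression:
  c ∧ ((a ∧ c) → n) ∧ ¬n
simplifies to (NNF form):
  c ∧ ¬a ∧ ¬n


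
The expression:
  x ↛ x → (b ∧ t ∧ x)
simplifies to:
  True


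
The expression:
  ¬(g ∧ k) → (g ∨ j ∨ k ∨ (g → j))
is always true.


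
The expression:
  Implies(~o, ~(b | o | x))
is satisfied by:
  {o: True, b: False, x: False}
  {x: True, o: True, b: False}
  {o: True, b: True, x: False}
  {x: True, o: True, b: True}
  {x: False, b: False, o: False}


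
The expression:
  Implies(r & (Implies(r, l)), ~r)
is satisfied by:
  {l: False, r: False}
  {r: True, l: False}
  {l: True, r: False}


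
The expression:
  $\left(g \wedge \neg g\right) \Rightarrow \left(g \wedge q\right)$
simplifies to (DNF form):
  $\text{True}$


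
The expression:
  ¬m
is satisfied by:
  {m: False}


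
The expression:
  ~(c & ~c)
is always true.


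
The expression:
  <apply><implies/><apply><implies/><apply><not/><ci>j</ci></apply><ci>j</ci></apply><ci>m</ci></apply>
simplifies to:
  <apply><or/><ci>m</ci><apply><not/><ci>j</ci></apply></apply>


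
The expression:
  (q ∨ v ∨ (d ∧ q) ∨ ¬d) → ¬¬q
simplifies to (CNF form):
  (d ∨ q) ∧ (q ∨ ¬v)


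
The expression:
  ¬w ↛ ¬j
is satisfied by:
  {j: True, w: False}


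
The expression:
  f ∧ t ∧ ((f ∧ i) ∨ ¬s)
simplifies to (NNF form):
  f ∧ t ∧ (i ∨ ¬s)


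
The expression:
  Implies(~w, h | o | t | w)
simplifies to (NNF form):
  h | o | t | w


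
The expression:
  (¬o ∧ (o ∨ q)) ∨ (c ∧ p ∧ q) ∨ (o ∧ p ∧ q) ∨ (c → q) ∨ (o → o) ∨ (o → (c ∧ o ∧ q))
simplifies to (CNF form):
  True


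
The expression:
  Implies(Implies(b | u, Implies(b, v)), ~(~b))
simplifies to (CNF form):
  b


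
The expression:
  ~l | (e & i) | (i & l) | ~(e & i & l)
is always true.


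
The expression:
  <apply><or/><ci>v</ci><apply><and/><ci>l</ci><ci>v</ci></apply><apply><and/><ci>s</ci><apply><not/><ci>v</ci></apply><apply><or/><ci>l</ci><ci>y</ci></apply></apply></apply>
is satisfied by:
  {y: True, v: True, s: True, l: True}
  {y: True, v: True, s: True, l: False}
  {v: True, s: True, l: True, y: False}
  {v: True, s: True, l: False, y: False}
  {y: True, v: True, l: True, s: False}
  {y: True, v: True, l: False, s: False}
  {v: True, l: True, s: False, y: False}
  {v: True, l: False, s: False, y: False}
  {y: True, s: True, l: True, v: False}
  {y: True, s: True, l: False, v: False}
  {s: True, l: True, v: False, y: False}


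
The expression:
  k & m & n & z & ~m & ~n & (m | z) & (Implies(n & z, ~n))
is never true.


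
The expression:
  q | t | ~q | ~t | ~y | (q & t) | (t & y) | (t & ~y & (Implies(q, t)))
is always true.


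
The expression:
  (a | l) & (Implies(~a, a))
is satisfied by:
  {a: True}


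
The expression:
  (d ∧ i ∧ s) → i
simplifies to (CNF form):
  True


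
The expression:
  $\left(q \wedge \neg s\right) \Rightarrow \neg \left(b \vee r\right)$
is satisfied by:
  {s: True, b: False, q: False, r: False}
  {r: True, s: True, b: False, q: False}
  {s: True, b: True, r: False, q: False}
  {r: True, s: True, b: True, q: False}
  {r: False, b: False, s: False, q: False}
  {r: True, b: False, s: False, q: False}
  {b: True, r: False, s: False, q: False}
  {r: True, b: True, s: False, q: False}
  {q: True, s: True, r: False, b: False}
  {q: True, r: True, s: True, b: False}
  {q: True, s: True, b: True, r: False}
  {q: True, r: True, s: True, b: True}
  {q: True, r: False, b: False, s: False}


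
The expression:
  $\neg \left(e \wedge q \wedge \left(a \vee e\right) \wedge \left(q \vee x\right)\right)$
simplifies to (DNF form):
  $\neg e \vee \neg q$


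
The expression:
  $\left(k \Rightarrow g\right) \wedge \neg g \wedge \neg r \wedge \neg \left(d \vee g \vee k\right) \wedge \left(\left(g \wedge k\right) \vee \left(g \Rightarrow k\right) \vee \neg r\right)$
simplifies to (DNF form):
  $\neg d \wedge \neg g \wedge \neg k \wedge \neg r$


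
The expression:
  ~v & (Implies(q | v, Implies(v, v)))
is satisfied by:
  {v: False}


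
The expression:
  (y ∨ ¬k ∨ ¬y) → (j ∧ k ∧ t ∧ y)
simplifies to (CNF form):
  j ∧ k ∧ t ∧ y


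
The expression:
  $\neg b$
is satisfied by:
  {b: False}


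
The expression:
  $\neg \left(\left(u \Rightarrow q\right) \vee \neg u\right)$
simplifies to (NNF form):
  $u \wedge \neg q$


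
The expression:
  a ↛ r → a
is always true.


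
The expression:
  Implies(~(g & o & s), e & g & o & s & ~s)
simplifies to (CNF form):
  g & o & s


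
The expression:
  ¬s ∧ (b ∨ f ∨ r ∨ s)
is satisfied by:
  {r: True, b: True, f: True, s: False}
  {r: True, b: True, f: False, s: False}
  {r: True, f: True, b: False, s: False}
  {r: True, f: False, b: False, s: False}
  {b: True, f: True, r: False, s: False}
  {b: True, f: False, r: False, s: False}
  {f: True, r: False, b: False, s: False}


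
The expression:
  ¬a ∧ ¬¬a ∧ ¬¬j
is never true.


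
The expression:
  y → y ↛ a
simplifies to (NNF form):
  ¬a ∨ ¬y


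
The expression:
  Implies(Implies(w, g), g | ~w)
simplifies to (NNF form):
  True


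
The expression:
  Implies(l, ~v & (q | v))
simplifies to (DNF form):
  ~l | (q & ~v)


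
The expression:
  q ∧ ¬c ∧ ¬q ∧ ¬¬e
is never true.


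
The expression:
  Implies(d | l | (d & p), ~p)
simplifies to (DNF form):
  ~p | (~d & ~l)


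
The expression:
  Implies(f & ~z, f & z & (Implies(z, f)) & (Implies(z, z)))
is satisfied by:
  {z: True, f: False}
  {f: False, z: False}
  {f: True, z: True}


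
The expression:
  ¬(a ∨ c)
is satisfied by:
  {a: False, c: False}


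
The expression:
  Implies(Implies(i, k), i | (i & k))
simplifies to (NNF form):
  i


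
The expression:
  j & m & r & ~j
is never true.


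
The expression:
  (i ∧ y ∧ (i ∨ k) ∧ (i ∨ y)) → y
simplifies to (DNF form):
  True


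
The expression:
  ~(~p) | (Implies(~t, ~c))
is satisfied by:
  {t: True, p: True, c: False}
  {t: True, c: False, p: False}
  {p: True, c: False, t: False}
  {p: False, c: False, t: False}
  {t: True, p: True, c: True}
  {t: True, c: True, p: False}
  {p: True, c: True, t: False}


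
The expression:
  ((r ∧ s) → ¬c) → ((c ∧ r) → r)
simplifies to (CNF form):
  True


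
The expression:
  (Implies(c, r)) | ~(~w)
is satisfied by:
  {r: True, w: True, c: False}
  {r: True, c: False, w: False}
  {w: True, c: False, r: False}
  {w: False, c: False, r: False}
  {r: True, w: True, c: True}
  {r: True, c: True, w: False}
  {w: True, c: True, r: False}


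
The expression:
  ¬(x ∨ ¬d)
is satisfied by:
  {d: True, x: False}


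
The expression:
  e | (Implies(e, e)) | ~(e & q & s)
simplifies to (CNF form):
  True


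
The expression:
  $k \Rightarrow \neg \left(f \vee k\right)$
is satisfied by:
  {k: False}


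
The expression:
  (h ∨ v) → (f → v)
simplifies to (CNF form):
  v ∨ ¬f ∨ ¬h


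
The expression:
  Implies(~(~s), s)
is always true.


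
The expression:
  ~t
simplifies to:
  ~t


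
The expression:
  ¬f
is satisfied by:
  {f: False}


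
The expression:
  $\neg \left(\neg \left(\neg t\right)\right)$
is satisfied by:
  {t: False}


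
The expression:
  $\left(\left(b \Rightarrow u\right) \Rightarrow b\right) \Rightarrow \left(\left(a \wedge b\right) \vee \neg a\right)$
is always true.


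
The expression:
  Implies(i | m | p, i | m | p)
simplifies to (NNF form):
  True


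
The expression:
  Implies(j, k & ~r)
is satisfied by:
  {k: True, j: False, r: False}
  {k: False, j: False, r: False}
  {r: True, k: True, j: False}
  {r: True, k: False, j: False}
  {j: True, k: True, r: False}


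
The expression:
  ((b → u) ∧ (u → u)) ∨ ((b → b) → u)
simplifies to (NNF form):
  u ∨ ¬b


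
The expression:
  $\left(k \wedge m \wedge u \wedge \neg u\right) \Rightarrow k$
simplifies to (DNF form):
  $\text{True}$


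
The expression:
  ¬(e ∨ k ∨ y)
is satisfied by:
  {e: False, k: False, y: False}


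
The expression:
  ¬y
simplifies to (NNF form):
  ¬y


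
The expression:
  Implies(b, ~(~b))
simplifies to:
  True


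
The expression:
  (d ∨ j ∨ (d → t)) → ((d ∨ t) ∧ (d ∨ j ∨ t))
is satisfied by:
  {d: True, t: True}
  {d: True, t: False}
  {t: True, d: False}


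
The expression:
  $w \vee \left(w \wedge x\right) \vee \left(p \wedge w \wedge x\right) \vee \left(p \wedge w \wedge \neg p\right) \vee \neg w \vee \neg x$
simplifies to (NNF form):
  $\text{True}$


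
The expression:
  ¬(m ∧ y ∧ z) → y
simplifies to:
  y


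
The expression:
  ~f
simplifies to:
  ~f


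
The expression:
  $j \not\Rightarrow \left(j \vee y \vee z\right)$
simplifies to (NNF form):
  $\text{False}$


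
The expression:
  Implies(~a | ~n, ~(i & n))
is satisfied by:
  {a: True, n: False, i: False}
  {n: False, i: False, a: False}
  {a: True, i: True, n: False}
  {i: True, n: False, a: False}
  {a: True, n: True, i: False}
  {n: True, a: False, i: False}
  {a: True, i: True, n: True}


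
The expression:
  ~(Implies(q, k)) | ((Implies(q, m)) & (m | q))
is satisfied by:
  {q: True, m: True, k: False}
  {m: True, k: False, q: False}
  {q: True, m: True, k: True}
  {m: True, k: True, q: False}
  {q: True, k: False, m: False}


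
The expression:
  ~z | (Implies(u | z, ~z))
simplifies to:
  ~z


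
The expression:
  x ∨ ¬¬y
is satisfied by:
  {y: True, x: True}
  {y: True, x: False}
  {x: True, y: False}


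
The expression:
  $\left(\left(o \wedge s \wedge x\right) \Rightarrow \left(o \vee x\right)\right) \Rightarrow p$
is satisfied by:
  {p: True}


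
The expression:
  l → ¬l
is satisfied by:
  {l: False}


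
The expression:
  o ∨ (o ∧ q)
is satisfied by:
  {o: True}


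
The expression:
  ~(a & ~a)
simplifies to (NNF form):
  True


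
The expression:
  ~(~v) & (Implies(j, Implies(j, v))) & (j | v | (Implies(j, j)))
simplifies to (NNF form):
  v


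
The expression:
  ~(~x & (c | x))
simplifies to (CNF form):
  x | ~c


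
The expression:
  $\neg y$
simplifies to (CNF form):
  $\neg y$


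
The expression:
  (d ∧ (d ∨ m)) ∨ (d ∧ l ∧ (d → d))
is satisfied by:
  {d: True}


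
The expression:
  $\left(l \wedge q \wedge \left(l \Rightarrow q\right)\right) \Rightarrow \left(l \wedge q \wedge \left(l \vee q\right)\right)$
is always true.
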